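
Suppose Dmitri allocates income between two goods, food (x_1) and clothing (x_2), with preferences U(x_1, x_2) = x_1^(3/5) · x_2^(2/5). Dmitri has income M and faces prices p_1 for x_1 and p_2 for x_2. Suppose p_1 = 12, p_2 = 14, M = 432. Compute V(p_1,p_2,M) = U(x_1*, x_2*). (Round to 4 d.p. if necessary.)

The MRS is (3/2)·x_2/x_1. Set MRS = p_1/p_2.
So 0.6·p_2·x_2 = 0.4·p_1·x_1; combined with the budget, a share 0.6 of income goes to x_1.
Demand: x_1*(p_1,p_2,M) = 0.6·M/p_1 and x_2* = 0.4·M/p_2.
At p_1=12, p_2=14, M=432: x_1* = 0.6·432/12 = 21.6, x_2* = 12.3429.
Utility at the optimum: U(21.6, 12.3429) = 17.2679.

V = 17.2679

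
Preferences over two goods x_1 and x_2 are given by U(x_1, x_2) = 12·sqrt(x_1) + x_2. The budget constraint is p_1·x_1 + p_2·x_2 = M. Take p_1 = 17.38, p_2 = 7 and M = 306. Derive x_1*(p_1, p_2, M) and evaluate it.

x_1* = 5.8398

Thus x_1* = (6·p_2/p_1)² — independent of M — with the rest of income spent on x_2.
Plugging in: x_1* = (6·7/17.38)² = 5.8398.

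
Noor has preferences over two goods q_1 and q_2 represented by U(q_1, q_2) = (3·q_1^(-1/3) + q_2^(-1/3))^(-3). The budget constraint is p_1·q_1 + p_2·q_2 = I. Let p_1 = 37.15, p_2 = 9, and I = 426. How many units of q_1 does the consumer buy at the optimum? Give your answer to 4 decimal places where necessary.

q_1* = 8.7684

MRS = MU_q_1/MU_q_2 = 3·(q_2/q_1)^(4/3). Set equal to p_1/p_2.
Solve for the ratio: q_2/q_1 = [(1/3)·p_1/p_2]^(0.75).
Substitute q_2 = (q_2/q_1)·q_1 into the budget: q_1* = I/(p_1 + p_2·(q_2/q_1)).
Numerically q_2/q_1 = 1.270417, so q_1* = 426/(37.15 + 9·1.270417) = 8.7684.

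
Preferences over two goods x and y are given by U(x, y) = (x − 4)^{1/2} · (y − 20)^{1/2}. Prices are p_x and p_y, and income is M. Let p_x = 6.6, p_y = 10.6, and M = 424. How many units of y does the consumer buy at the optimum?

This is Cobb-Douglas in (x−4, y−20): tangency gives 0.5·p_y·(y−20) = 0.5·p_x·(x−4).
Substituting into the budget: x* = 4 + 0.5·(M − 4·p_x − 20·p_y)/p_x, and y* = 20 + 0.5·(…)/p_y.
Discretionary income = 424 − 4·6.6 − 20·10.6 = 185.6; y* = 20 + 0.5·185.6/10.6 = 28.7547.

y* = 28.7547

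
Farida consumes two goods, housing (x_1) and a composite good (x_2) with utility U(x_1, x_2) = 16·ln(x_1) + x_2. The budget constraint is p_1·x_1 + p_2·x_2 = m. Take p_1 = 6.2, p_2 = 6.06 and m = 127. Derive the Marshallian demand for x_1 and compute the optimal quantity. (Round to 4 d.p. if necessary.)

x_1* = 15.6387

MU_x_1 = 16/x_1, MU_x_2 = 1. Tangency: 16/x_1 = p_1/p_2.
So x_1*(p_1,p_2) = 16·p_2/p_1, independent of income; and x_2* = (m − 16·p_2)/p_2.
At the given prices: x_1* = 16·6.06/6.2 = 15.6387.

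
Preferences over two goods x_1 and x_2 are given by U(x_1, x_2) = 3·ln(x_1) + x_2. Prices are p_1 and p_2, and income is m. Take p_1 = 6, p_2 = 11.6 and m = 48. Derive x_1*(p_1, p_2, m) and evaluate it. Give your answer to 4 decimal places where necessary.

x_1* = 5.8

MU_x_1 = 3/x_1, MU_x_2 = 1. Tangency: 3/x_1 = p_1/p_2.
So x_1*(p_1,p_2) = 3·p_2/p_1, independent of income; and x_2* = (m − 3·p_2)/p_2.
At the given prices: x_1* = 3·11.6/6 = 5.8.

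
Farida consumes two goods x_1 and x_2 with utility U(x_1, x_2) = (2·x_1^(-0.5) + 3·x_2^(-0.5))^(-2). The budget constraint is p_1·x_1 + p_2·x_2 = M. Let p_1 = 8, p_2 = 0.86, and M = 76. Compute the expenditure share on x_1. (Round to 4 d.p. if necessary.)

Numerically x_2/x_1 = 5.795913, so x_1* = 76/(8 + 0.86·5.795913) = 5.8531 and x_2* = 5.795913·5.8531 = 33.9243.
Expenditure on x_1: 8·5.8531 = 46.8251; share = 0.6161.

share on x_1 = 0.6161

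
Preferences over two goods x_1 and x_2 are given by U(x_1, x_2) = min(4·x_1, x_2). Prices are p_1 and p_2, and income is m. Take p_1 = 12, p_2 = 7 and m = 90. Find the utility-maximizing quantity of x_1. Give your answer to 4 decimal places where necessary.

x_1* = 2.25

Leontief preferences: the optimum is at the kink where x_1/1 = x_2/4, i.e. x_2 = 4·x_1.
Budget: p_1·x_1 + p_2·4·x_1 = m, so (p_1 + 4·p_2)·x_1 = m.
Demand: x_1*(p_1,p_2,m) = m/(p_1 + 4·p_2), x_2* = 4·m/(p_1 + 4·p_2).
Here 12 + 4·7 = 40, giving x_1* = 2.25.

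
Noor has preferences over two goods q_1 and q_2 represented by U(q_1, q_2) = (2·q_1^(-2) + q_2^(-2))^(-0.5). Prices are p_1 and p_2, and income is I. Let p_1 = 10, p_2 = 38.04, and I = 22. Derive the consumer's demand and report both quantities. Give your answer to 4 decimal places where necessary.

MU_q_1 ∝ 2·q_1^(-3), MU_q_2 ∝ q_2^(-3), so MRS = 2·(q_2/q_1)^(3) = p_1/p_2.
Solve for the ratio: q_2/q_1 = [(1/2)·p_1/p_2]^(1/3).
With the ratio pinned down, the budget gives q_1* = I/(p_1 + p_2·(q_2/q_1)) and q_2* = (q_2/q_1)·q_1*.
Numerically q_2/q_1 = 0.508444, so q_1* = 22/(10 + 38.04·0.508444) = 0.7498 and q_2* = 0.508444·0.7498 = 0.3812.

q_1* = 0.7498, q_2* = 0.3812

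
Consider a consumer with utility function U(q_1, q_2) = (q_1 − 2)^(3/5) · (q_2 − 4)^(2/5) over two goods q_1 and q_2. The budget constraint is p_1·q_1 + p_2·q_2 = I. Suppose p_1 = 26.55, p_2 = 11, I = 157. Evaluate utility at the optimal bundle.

MRS = (3/2)·(q_2−4)/(q_1−2). Tangency with p_1/p_2 gives q_2−4 = (2/3)·(p_1/p_2)·(q_1−2).
Substituting into the budget: q_1* = 2 + 0.6·(I − 2·p_1 − 4·p_2)/p_1, and q_2* = 4 + 0.4·(…)/p_2.
Discretionary income = 157 − 2·26.55 − 4·11 = 59.9; q_1* = 2 + 0.6·59.9/26.55 = 3.3537; q_2* = 4 + 0.4·59.9/11 = 6.1782.
Utility at the optimum: U(3.3537, 6.1782) = 1.6374.

V = 1.6374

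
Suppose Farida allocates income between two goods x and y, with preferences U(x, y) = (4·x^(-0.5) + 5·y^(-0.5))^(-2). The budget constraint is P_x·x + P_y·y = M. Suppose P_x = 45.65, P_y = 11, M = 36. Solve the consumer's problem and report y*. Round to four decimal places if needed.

MU_x ∝ 4·x^(-1.5), MU_y ∝ 5·y^(-1.5), so MRS = (4/5)·(y/x)^(1.5) = P_x/P_y.
Solve for the ratio: y/x = [(5/4)·P_x/P_y]^(2/3).
With the ratio pinned down, the budget gives x* = M/(P_x + P_y·(y/x)) and y* = (y/x)·x*.
Numerically y/x = 2.996669, so x* = 36/(45.65 + 11·2.996669) = 0.4579 and y* = 2.996669·0.4579 = 1.3723.

y* = 1.3723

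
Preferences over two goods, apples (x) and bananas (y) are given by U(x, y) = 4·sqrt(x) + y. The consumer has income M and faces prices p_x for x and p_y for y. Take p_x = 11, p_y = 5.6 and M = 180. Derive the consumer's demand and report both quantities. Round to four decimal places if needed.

Utility is quasi-linear in y; the FOC for x is 2/√x = p_x/p_y.
Solve: √x = 2·p_y/p_x, so x*(p_x,p_y) = (2·p_y/p_x)², and y* = (M − p_x·x*)/p_y.
Plugging in: x* = (2·5.6/11)² = 1.0367, y* = 30.1065.

x* = 1.0367, y* = 30.1065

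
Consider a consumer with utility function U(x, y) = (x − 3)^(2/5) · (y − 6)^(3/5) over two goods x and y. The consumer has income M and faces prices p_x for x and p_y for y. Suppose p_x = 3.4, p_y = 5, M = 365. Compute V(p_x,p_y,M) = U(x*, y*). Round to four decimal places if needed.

Let x' = x−3, y' = y−6. MRS = (2/3)·y'/x' = p_x/p_y.
After buying the subsistence bundle (3, 6), a share 0.4 of the remaining income goes to x: x* = 3 + 0.4·(M − 3p_x − 6p_y)/p_x.
Discretionary income = 365 − 3·3.4 − 6·5 = 324.8; x* = 3 + 0.4·324.8/3.4 = 41.2118; y* = 6 + 0.6·324.8/5 = 44.976.
Utility at the optimum: U(41.2118, 44.976) = 38.6685.

V = 38.6685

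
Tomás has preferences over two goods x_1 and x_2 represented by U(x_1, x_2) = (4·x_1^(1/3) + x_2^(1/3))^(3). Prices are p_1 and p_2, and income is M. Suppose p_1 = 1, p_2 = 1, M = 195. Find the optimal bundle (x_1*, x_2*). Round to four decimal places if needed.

MRS = MU_x_1/MU_x_2 = 4·(x_2/x_1)^(2/3). Set equal to p_1/p_2.
Solve for the ratio: x_2/x_1 = [(1/4)·p_1/p_2]^(1.5).
With the ratio pinned down, the budget gives x_1* = M/(p_1 + p_2·(x_2/x_1)) and x_2* = (x_2/x_1)·x_1*.
Numerically x_2/x_1 = 0.125, so x_1* = 195/(1 + 1·0.125) = 173.3333 and x_2* = 0.125·173.3333 = 21.6667.

x_1* = 173.3333, x_2* = 21.6667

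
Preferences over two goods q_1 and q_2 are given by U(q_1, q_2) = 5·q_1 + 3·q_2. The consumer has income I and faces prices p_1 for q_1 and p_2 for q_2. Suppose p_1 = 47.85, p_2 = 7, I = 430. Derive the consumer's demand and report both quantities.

q_1* = 0, q_2* = 61.4286

q_2 gives more utility per dollar, so spend all income on q_2: q_2* = I/p_2, q_1* = 0.
Numerically: q_1* = 0, q_2* = 61.4286.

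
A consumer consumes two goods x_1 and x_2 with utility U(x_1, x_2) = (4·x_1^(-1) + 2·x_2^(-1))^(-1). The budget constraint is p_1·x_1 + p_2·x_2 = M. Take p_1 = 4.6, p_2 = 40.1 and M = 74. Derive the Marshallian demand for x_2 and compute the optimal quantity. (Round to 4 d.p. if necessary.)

MU_x_1 ∝ 4·x_1^(-2), MU_x_2 ∝ 2·x_2^(-2), so MRS = 2·(x_2/x_1)^(2) = p_1/p_2.
Solve for the ratio: x_2/x_1 = [(1/2)·p_1/p_2]^(0.5).
With the ratio pinned down, the budget gives x_1* = M/(p_1 + p_2·(x_2/x_1)) and x_2* = (x_2/x_1)·x_1*.
Numerically x_2/x_1 = 0.239492, so x_1* = 74/(4.6 + 40.1·0.239492) = 5.2099 and x_2* = 0.239492·5.2099 = 1.2477.

x_2* = 1.2477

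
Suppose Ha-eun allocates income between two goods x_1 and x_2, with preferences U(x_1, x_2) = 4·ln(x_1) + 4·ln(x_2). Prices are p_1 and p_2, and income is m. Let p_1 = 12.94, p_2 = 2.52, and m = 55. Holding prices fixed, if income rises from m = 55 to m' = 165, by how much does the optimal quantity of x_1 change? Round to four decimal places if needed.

Δx_1* = 4.2504

Tangency: MRS = x_2/x_1 = p_1/p_2.
So 4·p_2·x_2 = 4·p_1·x_1; combined with the budget, a share 0.5 of income goes to x_1.
Demand: x_1*(p_1,p_2,m) = 0.5·m/p_1 and x_2* = 0.5·m/p_2.
At p_1=12.94, p_2=2.52, m=55: x_1* = 0.5·55/12.94 = 2.1252.
At m' = 165: x_1* = 6.3756. Change: 6.3756 − 2.1252 = 4.2504.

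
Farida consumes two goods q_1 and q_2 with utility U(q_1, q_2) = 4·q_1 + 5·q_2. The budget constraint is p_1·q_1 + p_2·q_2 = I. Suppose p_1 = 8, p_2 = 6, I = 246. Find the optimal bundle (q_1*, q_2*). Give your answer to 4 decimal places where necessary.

q_1* = 0, q_2* = 41

Linear utility — the consumer picks whichever good has higher MU/price: 4/8 = 0.5 vs 5/6 = 0.8333.
q_2 gives more utility per dollar, so spend all income on q_2: q_2* = I/p_2, q_1* = 0.
Numerically: q_1* = 0, q_2* = 41.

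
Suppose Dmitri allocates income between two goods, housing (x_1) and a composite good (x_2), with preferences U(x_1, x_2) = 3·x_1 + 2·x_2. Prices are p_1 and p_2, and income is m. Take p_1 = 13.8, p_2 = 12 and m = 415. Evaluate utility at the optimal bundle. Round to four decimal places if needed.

Perfect substitutes: compare marginal utility per dollar. 3/p_1 vs 2/p_2 → 0.2174 vs 0.1667.
x_1 gives more utility per dollar, so spend all income on x_1: x_1* = m/p_1, x_2* = 0.
Numerically: x_1* = 30.0725, x_2* = 0.
Utility at the optimum: U(30.0725, 0) = 90.2174.

V = 90.2174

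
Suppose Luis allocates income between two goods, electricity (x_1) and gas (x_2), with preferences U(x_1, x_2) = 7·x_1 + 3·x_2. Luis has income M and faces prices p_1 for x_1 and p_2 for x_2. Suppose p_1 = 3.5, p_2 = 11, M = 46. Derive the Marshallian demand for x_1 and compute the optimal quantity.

x_1* = 13.1429

Perfect substitutes: compare marginal utility per dollar. 7/p_1 vs 3/p_2 → 2 vs 0.2727.
x_1 gives more utility per dollar, so spend all income on x_1: x_1* = M/p_1, x_2* = 0.
Numerically: x_1* = 13.1429, x_2* = 0.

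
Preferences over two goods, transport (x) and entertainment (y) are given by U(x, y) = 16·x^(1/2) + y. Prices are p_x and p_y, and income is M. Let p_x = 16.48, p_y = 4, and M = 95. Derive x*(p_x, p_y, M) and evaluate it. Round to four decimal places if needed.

MU_x = 8/√x, MU_y = 1. Tangency: 8/√x = p_x/p_y.
Thus x* = (8·p_y/p_x)² — independent of M — with the rest of income spent on y.
Plugging in: x* = (8·4/16.48)² = 3.7704.

x* = 3.7704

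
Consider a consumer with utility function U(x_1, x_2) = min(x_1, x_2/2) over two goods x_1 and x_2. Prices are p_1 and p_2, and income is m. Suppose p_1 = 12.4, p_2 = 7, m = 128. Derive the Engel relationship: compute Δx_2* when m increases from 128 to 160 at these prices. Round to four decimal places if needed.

Δx_2* = 2.4242

Leontief preferences: the optimum is at the kink where x_1/1 = x_2/2, i.e. x_2 = 2·x_1.
Budget: p_1·x_1 + p_2·2·x_1 = m, so (p_1 + 2·p_2)·x_1 = m.
Demand: x_1*(p_1,p_2,m) = m/(p_1 + 2·p_2), x_2* = 2·m/(p_1 + 2·p_2).
Here 12.4 + 2·7 = 26.4, giving x_2* = 9.697.
At m' = 160: x_2* = 12.1212. Change: 12.1212 − 9.697 = 2.4242.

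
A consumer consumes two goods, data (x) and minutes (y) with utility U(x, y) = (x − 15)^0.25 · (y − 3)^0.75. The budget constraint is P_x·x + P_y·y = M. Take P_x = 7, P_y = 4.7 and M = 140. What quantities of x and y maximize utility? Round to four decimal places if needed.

After buying the subsistence bundle (15, 3), a share 0.25 of the remaining income goes to x: x* = 15 + 0.25·(M − 15P_x − 3P_y)/P_x.
Discretionary income = 140 − 15·7 − 3·4.7 = 20.9; x* = 15 + 0.25·20.9/7 = 15.7464; y* = 3 + 0.75·20.9/4.7 = 6.3351.

x* = 15.7464, y* = 6.3351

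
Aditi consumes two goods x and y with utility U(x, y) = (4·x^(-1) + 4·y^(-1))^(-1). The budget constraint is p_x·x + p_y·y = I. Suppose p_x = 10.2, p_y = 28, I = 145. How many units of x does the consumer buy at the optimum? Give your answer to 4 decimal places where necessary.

MRS = MU_x/MU_y = (y/x)^(2). Set equal to p_x/p_y.
Hence y/x = (p_x/p_y)^(1/(2)), i.e. raised to the 0.5 power.
With the ratio pinned down, the budget gives x* = I/(p_x + p_y·(y/x)) and y* = (y/x)·x*.
Numerically y/x = 0.603561, so x* = 145/(10.2 + 28·0.603561) = 5.3506.

x* = 5.3506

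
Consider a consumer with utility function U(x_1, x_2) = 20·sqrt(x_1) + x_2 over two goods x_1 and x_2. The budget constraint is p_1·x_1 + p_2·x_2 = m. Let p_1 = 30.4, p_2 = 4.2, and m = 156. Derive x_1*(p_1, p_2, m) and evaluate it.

Thus x_1* = (10·p_2/p_1)² — independent of m — with the rest of income spent on x_2.
Plugging in: x_1* = (10·4.2/30.4)² = 1.9088.

x_1* = 1.9088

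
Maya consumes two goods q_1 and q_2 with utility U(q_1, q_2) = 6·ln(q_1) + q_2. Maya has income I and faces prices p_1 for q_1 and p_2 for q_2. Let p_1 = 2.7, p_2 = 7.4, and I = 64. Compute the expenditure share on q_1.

MU_q_1 = 6/q_1, MU_q_2 = 1. Tangency: 6/q_1 = p_1/p_2.
So q_1*(p_1,p_2) = 6·p_2/p_1, independent of income; and q_2* = (I − 6·p_2)/p_2.
At the given prices: q_1* = 6·7.4/2.7 = 16.4444, and q_2* = 2.6486.
Expenditure on q_1: 2.7·16.4444 = 44.4; share = 0.6937.

share on q_1 = 0.6937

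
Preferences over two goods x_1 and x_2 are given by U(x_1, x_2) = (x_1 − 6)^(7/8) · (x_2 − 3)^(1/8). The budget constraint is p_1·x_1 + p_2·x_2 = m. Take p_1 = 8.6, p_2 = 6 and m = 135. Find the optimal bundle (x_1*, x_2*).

Let x_1' = x_1−6, x_2' = x_2−3. MRS = 7·x_2'/x_1' = p_1/p_2.
After buying the subsistence bundle (6, 3), a share 0.875 of the remaining income goes to x_1: x_1* = 6 + 0.875·(m − 6p_1 − 3p_2)/p_1.
Discretionary income = 135 − 6·8.6 − 3·6 = 65.4; x_1* = 6 + 0.875·65.4/8.6 = 12.6541; x_2* = 3 + 0.125·65.4/6 = 4.3625.

x_1* = 12.6541, x_2* = 4.3625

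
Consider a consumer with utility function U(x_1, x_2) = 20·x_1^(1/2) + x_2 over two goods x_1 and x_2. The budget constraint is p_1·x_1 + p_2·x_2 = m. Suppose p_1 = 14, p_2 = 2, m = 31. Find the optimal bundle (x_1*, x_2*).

Set MRS = p_1/p_2: 10·x_1^(−1/2) = p_1/p_2.
Solve: √x_1 = 10·p_2/p_1, so x_1*(p_1,p_2) = (10·p_2/p_1)², and x_2* = (m − p_1·x_1*)/p_2.
Plugging in: x_1* = (10·2/14)² = 2.0408, x_2* = 1.2143.

x_1* = 2.0408, x_2* = 1.2143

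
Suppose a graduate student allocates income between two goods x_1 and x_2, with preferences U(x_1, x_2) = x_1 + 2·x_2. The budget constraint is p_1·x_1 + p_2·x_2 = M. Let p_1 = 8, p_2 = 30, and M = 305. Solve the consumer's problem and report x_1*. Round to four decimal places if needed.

Perfect substitutes: compare marginal utility per dollar. 1/p_1 vs 2/p_2 → 0.125 vs 0.0667.
x_1 gives more utility per dollar, so spend all income on x_1: x_1* = M/p_1, x_2* = 0.
Numerically: x_1* = 38.125, x_2* = 0.

x_1* = 38.125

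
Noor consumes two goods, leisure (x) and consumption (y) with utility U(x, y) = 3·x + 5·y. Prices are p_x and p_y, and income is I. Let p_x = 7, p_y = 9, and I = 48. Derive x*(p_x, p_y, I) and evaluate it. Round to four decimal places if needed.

Linear utility — the consumer picks whichever good has higher MU/price: 3/7 = 0.4286 vs 5/9 = 0.5556.
y gives more utility per dollar, so spend all income on y: y* = I/p_y, x* = 0.
Numerically: x* = 0, y* = 5.3333.

x* = 0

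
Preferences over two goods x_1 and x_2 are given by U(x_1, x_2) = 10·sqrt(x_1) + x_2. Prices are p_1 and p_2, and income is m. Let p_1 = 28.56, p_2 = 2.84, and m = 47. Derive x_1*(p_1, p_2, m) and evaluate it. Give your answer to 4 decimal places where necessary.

x_1* = 0.2472

MU_x_1 = 5/√x_1, MU_x_2 = 1. Tangency: 5/√x_1 = p_1/p_2.
Solve: √x_1 = 5·p_2/p_1, so x_1*(p_1,p_2) = (5·p_2/p_1)², and x_2* = (m − p_1·x_1*)/p_2.
Plugging in: x_1* = (5·2.84/28.56)² = 0.2472.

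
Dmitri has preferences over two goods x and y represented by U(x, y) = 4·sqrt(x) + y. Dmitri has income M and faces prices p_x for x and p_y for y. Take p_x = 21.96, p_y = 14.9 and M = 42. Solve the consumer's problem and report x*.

x* = 1.8415

Utility is quasi-linear in y; the FOC for x is 2/√x = p_x/p_y.
Thus x* = (2·p_y/p_x)² — independent of M — with the rest of income spent on y.
Plugging in: x* = (2·14.9/21.96)² = 1.8415.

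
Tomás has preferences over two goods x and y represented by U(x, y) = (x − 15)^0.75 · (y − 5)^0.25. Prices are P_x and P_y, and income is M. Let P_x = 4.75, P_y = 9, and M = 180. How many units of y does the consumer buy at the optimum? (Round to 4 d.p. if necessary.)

y* = 6.7708

MRS = 3·(y−5)/(x−15). Tangency with P_x/P_y gives y−5 = (1/3)·(P_x/P_y)·(x−15).
Substituting into the budget: x* = 15 + 0.75·(M − 15·P_x − 5·P_y)/P_x, and y* = 5 + 0.25·(…)/P_y.
Discretionary income = 180 − 15·4.75 − 5·9 = 63.75; y* = 5 + 0.25·63.75/9 = 6.7708.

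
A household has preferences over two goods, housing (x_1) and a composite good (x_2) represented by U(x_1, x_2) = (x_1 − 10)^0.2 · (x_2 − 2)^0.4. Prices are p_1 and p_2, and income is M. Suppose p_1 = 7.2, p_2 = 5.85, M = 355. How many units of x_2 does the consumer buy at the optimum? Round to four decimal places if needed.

This is Cobb-Douglas in (x_1−10, x_2−2): tangency gives 0.2·p_2·(x_2−2) = 0.4·p_1·(x_1−10).
Substituting into the budget: x_1* = 10 + 1/3·(M − 10·p_1 − 2·p_2)/p_1, and x_2* = 2 + 2/3·(…)/p_2.
Discretionary income = 355 − 10·7.2 − 2·5.85 = 271.3; x_2* = 2 + 2/3·271.3/5.85 = 32.9174.

x_2* = 32.9174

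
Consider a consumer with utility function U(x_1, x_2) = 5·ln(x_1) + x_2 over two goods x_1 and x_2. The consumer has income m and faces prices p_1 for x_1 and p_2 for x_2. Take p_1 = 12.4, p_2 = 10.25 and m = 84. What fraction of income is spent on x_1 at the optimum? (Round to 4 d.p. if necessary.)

share on x_1 = 0.6101

Set MRS = p_1/p_2: (5/x_1)/1 = p_1/p_2.
So x_1*(p_1,p_2) = 5·p_2/p_1, independent of income; and x_2* = (m − 5·p_2)/p_2.
At the given prices: x_1* = 5·10.25/12.4 = 4.1331, and x_2* = 3.1951.
Expenditure on x_1: 12.4·4.1331 = 51.25; share = 0.6101.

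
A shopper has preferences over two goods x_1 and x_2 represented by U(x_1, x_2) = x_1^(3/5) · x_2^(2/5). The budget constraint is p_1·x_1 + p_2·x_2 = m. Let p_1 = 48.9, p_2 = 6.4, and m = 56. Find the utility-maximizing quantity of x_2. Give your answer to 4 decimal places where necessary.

x_2* = 3.5

MU_x_1/MU_x_2 = (0.6·x_2)/(0.4·x_1); tangency sets this equal to p_1/p_2.
Rearranging, p_2·x_2 = (2/3)·p_1·x_1. Substituting into the budget gives p_1·x_1·(1 + (2/3)) = m.
Demand: x_1*(p_1,p_2,m) = 0.6·m/p_1 and x_2* = 0.4·m/p_2.
At p_1=48.9, p_2=6.4, m=56: x_2* = 0.4·56/6.4 = 3.5.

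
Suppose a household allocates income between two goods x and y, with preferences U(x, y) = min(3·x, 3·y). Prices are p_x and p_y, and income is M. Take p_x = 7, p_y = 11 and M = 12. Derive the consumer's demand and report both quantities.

Leontief preferences: the optimum is at the kink where x/3 = y/3, i.e. y = x.
Budget: p_x·x + p_y·x = M, so (3·p_x + 3·p_y)·x = 3·M.
Demand: x*(p_x,p_y,M) = 3·M/(3·p_x + 3·p_y), y* = 3·M/(3·p_x + 3·p_y).
Here 3·7 + 3·11 = 54, giving x* = 0.6667 and y* = 0.6667.

x* = 0.6667, y* = 0.6667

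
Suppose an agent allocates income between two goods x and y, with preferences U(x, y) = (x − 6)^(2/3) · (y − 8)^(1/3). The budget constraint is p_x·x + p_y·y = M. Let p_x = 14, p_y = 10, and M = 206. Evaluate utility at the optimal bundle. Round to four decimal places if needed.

V = 1.7758

Discretionary income = 206 − 6·14 − 8·10 = 42; x* = 6 + 2/3·42/14 = 8; y* = 8 + 1/3·42/10 = 9.4.
Utility at the optimum: U(8, 9.4) = 1.7758.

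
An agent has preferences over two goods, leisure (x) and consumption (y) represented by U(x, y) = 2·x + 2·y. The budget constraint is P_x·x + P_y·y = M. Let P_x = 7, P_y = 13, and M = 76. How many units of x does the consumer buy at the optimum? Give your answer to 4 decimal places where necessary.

x gives more utility per dollar, so spend all income on x: x* = M/P_x, y* = 0.
Numerically: x* = 10.8571, y* = 0.

x* = 10.8571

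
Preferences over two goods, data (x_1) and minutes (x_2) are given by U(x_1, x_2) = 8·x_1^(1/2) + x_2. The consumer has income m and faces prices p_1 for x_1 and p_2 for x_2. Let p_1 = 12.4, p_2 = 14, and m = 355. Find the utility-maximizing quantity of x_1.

x_1* = 20.3954

Set MRS = p_1/p_2: 4·x_1^(−1/2) = p_1/p_2.
Solve: √x_1 = 4·p_2/p_1, so x_1*(p_1,p_2) = (4·p_2/p_1)², and x_2* = (m − p_1·x_1*)/p_2.
Plugging in: x_1* = (4·14/12.4)² = 20.3954.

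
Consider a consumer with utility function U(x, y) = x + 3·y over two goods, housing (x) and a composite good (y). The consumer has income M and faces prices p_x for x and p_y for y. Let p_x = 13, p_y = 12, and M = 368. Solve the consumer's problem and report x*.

x* = 0

Linear utility — the consumer picks whichever good has higher MU/price: 1/13 = 0.0769 vs 3/12 = 0.25.
y gives more utility per dollar, so spend all income on y: y* = M/p_y, x* = 0.
Numerically: x* = 0, y* = 30.6667.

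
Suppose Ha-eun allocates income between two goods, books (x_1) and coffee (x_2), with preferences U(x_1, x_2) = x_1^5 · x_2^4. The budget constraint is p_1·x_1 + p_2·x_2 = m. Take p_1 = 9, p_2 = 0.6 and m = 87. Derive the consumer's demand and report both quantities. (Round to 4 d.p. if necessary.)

The MRS is (5/4)·x_2/x_1. Set MRS = p_1/p_2.
Rearranging, p_2·x_2 = (4/5)·p_1·x_1. Substituting into the budget gives p_1·x_1·(1 + (4/5)) = m.
Demand: x_1*(p_1,p_2,m) = 5/9·m/p_1 and x_2* = 4/9·m/p_2.
At p_1=9, p_2=0.6, m=87: x_1* = 5/9·87/9 = 5.3704, x_2* = 64.4444.

x_1* = 5.3704, x_2* = 64.4444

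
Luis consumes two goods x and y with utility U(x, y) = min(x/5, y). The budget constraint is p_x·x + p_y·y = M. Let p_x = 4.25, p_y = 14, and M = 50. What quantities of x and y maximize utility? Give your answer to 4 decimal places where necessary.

Demand: x*(p_x,p_y,M) = 5·M/(5·p_x + p_y), y* = M/(5·p_x + p_y).
Here 5·4.25 + 14 = 35.25, giving x* = 7.0922 and y* = 1.4184.

x* = 7.0922, y* = 1.4184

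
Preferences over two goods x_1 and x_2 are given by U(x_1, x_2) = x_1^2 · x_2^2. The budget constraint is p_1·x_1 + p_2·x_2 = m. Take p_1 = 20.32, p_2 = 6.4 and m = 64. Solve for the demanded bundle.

x_1* = 1.5748, x_2* = 5

MU_x_1/MU_x_2 = (2·x_2)/(2·x_1); tangency sets this equal to p_1/p_2.
So 2·p_2·x_2 = 2·p_1·x_1; combined with the budget, a share 0.5 of income goes to x_1.
Demand: x_1*(p_1,p_2,m) = 0.5·m/p_1 and x_2* = 0.5·m/p_2.
At p_1=20.32, p_2=6.4, m=64: x_1* = 0.5·64/20.32 = 1.5748, x_2* = 5.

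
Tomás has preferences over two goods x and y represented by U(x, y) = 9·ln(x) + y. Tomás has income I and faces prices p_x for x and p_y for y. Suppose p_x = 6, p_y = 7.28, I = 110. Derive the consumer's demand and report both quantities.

MU_x = 9/x, MU_y = 1. Tangency: 9/x = p_x/p_y.
So x*(p_x,p_y) = 9·p_y/p_x, independent of income; and y* = (I − 9·p_y)/p_y.
At the given prices: x* = 9·7.28/6 = 10.92, and y* = 6.1099.

x* = 10.92, y* = 6.1099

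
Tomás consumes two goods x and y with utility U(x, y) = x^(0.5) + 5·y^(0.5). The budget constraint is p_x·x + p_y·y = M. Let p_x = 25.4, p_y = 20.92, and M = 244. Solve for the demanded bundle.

x* = 0.3064, y* = 11.2915

MU_x ∝ x^(-0.5), MU_y ∝ 5·y^(-0.5), so MRS = (1/5)·(y/x)^(0.5) = p_x/p_y.
Solve for the ratio: y/x = [5·p_x/p_y]^(2).
Substitute y = (y/x)·x into the budget: x* = M/(p_x + p_y·(y/x)).
Numerically y/x = 36.853953, so x* = 244/(25.4 + 20.92·36.853953) = 0.3064 and y* = 36.853953·0.3064 = 11.2915.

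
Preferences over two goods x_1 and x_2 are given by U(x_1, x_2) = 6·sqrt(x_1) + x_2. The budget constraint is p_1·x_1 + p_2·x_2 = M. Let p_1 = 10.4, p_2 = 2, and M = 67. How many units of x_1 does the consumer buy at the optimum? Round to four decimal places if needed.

MU_x_1 = 3/√x_1, MU_x_2 = 1. Tangency: 3/√x_1 = p_1/p_2.
Solve: √x_1 = 3·p_2/p_1, so x_1*(p_1,p_2) = (3·p_2/p_1)², and x_2* = (M − p_1·x_1*)/p_2.
Plugging in: x_1* = (3·2/10.4)² = 0.3328.

x_1* = 0.3328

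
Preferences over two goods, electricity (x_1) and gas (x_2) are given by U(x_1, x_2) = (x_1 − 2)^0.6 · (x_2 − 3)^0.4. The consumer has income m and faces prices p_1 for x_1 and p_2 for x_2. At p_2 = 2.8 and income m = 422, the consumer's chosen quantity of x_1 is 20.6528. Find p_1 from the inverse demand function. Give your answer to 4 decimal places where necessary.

p_1 = 12.5

MRS = (3/2)·(x_2−3)/(x_1−2). Tangency with p_1/p_2 gives x_2−3 = (2/3)·(p_1/p_2)·(x_1−2).
Substituting into the budget: x_1* = 2 + 0.6·(m − 2·p_1 − 3·p_2)/p_1, and x_2* = 3 + 0.4·(…)/p_2.
Set x_1* = 20.6528 in the demand function and solve for p_1: p_1 = 12.5.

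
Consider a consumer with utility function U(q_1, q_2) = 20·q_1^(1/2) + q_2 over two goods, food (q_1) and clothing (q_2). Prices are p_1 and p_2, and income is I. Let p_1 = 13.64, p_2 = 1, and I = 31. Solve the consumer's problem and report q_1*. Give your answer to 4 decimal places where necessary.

Set MRS = p_1/p_2: 10·q_1^(−1/2) = p_1/p_2.
Thus q_1* = (10·p_2/p_1)² — independent of I — with the rest of income spent on q_2.
Plugging in: q_1* = (10·1/13.64)² = 0.5375.

q_1* = 0.5375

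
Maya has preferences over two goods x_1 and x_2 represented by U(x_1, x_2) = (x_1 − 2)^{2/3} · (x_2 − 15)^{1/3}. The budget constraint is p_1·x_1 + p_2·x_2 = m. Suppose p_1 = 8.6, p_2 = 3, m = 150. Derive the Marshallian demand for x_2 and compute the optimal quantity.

x_2* = 24.7556

This is Cobb-Douglas in (x_1−2, x_2−15): tangency gives 2/3·p_2·(x_2−15) = 1/3·p_1·(x_1−2).
Substituting into the budget: x_1* = 2 + 2/3·(m − 2·p_1 − 15·p_2)/p_1, and x_2* = 15 + 1/3·(…)/p_2.
Discretionary income = 150 − 2·8.6 − 15·3 = 87.8; x_2* = 15 + 1/3·87.8/3 = 24.7556.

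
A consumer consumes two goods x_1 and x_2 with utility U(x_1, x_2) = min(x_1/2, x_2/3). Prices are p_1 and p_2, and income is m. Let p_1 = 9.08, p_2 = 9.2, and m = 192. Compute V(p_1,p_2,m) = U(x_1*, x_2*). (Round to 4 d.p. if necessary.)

With perfect complements, no substitution: consume in ratio x_1:x_2 = 2:3.
Budget: p_1·x_1 + p_2·(3/2)·x_1 = m, so (2·p_1 + 3·p_2)·x_1 = 2·m.
Demand: x_1*(p_1,p_2,m) = 2·m/(2·p_1 + 3·p_2), x_2* = 3·m/(2·p_1 + 3·p_2).
Here 2·9.08 + 3·9.2 = 45.76, giving x_1* = 8.3916 and x_2* = 12.5874.
Utility at the optimum: U(8.3916, 12.5874) = 4.1958.

V = 4.1958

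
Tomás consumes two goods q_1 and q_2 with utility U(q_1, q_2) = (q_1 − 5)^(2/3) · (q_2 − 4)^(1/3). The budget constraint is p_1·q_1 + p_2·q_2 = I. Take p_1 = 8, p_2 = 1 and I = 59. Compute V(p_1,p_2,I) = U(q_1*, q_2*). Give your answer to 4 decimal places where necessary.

This is Cobb-Douglas in (q_1−5, q_2−4): tangency gives 2/3·p_2·(q_2−4) = 1/3·p_1·(q_1−5).
After buying the subsistence bundle (5, 4), a share 2/3 of the remaining income goes to q_1: q_1* = 5 + 2/3·(I − 5p_1 − 4p_2)/p_1.
Discretionary income = 59 − 5·8 − 4·1 = 15; q_1* = 5 + 2/3·15/8 = 6.25; q_2* = 4 + 1/3·15/1 = 9.
Utility at the optimum: U(6.25, 9) = 1.9843.

V = 1.9843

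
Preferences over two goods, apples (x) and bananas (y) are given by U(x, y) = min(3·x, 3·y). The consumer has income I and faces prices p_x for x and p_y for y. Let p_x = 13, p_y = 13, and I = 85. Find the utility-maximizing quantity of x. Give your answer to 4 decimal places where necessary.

x* = 3.2692

With perfect complements, no substitution: consume in ratio x:y = 3:3.
Budget: p_x·x + p_y·x = I, so (3·p_x + 3·p_y)·x = 3·I.
Demand: x*(p_x,p_y,I) = 3·I/(3·p_x + 3·p_y), y* = 3·I/(3·p_x + 3·p_y).
Here 3·13 + 3·13 = 78, giving x* = 3.2692.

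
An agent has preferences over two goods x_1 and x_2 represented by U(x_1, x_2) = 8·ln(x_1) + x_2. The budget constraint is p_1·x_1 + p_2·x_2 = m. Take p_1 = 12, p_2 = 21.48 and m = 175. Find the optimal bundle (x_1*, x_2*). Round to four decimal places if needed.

x_1* = 14.32, x_2* = 0.1471

MU_x_1 = 8/x_1, MU_x_2 = 1. Tangency: 8/x_1 = p_1/p_2.
So x_1*(p_1,p_2) = 8·p_2/p_1, independent of income; and x_2* = (m − 8·p_2)/p_2.
At the given prices: x_1* = 8·21.48/12 = 14.32, and x_2* = 0.1471.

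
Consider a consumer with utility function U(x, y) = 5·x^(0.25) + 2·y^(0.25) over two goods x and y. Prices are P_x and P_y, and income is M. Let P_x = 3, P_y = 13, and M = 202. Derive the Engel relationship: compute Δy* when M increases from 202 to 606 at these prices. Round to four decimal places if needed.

Δy* = 4.7578

Numerically y/x = 0.041717, so x* = 202/(3 + 13·0.041717) = 57.0247 and y* = 0.041717·57.0247 = 2.3789.
At M' = 606: y* = 7.1368. Change: 7.1368 − 2.3789 = 4.7578.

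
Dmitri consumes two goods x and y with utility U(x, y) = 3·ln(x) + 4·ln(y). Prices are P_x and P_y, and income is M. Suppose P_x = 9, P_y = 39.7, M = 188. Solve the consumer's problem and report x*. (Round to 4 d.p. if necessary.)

Tangency: MRS = (3/4)·y/x = P_x/P_y.
Rearranging, P_y·y = (4/3)·P_x·x. Substituting into the budget gives P_x·x·(1 + (4/3)) = M.
Demand: x*(P_x,P_y,M) = 3/7·M/P_x and y* = 4/7·M/P_y.
At P_x=9, P_y=39.7, M=188: x* = 3/7·188/9 = 8.9524.

x* = 8.9524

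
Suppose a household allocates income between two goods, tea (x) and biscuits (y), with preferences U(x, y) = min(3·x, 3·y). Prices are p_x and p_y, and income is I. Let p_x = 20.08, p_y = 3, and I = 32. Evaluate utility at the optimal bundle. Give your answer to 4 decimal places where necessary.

Leontief preferences: the optimum is at the kink where x/3 = y/3, i.e. y = x.
Budget: p_x·x + p_y·x = I, so (3·p_x + 3·p_y)·x = 3·I.
Demand: x*(p_x,p_y,I) = 3·I/(3·p_x + 3·p_y), y* = 3·I/(3·p_x + 3·p_y).
Here 3·20.08 + 3·3 = 69.24, giving x* = 1.3865 and y* = 1.3865.
Utility at the optimum: U(1.3865, 1.3865) = 4.1594.

V = 4.1594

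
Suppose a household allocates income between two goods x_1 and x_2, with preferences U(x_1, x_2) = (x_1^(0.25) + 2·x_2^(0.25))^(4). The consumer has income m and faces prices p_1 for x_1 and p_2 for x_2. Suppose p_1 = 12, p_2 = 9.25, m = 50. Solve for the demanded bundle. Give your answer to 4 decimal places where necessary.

MU_x_1 ∝ x_1^(-0.75), MU_x_2 ∝ 2·x_2^(-0.75), so MRS = (1/2)·(x_2/x_1)^(0.75) = p_1/p_2.
Hence x_2/x_1 = (2·p_1/p_2)^(1/(0.75)), i.e. raised to the 4/3 power.
Substitute x_2 = (x_2/x_1)·x_1 into the budget: x_1* = m/(p_1 + p_2·(x_2/x_1)).
Numerically x_2/x_1 = 3.565272, so x_1* = 50/(12 + 9.25·3.565272) = 1.1116 and x_2* = 3.565272·1.1116 = 3.9633.

x_1* = 1.1116, x_2* = 3.9633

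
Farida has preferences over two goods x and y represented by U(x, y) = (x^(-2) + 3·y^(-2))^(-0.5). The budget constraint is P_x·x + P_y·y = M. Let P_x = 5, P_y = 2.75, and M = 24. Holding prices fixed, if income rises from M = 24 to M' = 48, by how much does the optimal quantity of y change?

Δy* = 4.2931

MRS = MU_x/MU_y = (1/3)·(y/x)^(3). Set equal to P_x/P_y.
Hence y/x = (3·P_x/P_y)^(1/(3)), i.e. raised to the 1/3 power.
With the ratio pinned down, the budget gives x* = M/(P_x + P_y·(y/x)) and y* = (y/x)·x*.
Numerically y/x = 1.760298, so x* = 24/(5 + 2.75·1.760298) = 2.4388 and y* = 1.760298·2.4388 = 4.2931.
At M' = 48: y* = 8.5861. Change: 8.5861 − 4.2931 = 4.2931.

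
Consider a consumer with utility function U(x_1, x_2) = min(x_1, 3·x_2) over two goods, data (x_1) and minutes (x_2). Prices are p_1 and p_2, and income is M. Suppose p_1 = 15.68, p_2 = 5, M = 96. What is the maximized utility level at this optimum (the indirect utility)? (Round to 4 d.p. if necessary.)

Demand: x_1*(p_1,p_2,M) = 3·M/(3·p_1 + p_2), x_2* = M/(3·p_1 + p_2).
Here 3·15.68 + 5 = 52.04, giving x_1* = 5.5342 and x_2* = 1.8447.
Utility at the optimum: U(5.5342, 1.8447) = 5.5342.

V = 5.5342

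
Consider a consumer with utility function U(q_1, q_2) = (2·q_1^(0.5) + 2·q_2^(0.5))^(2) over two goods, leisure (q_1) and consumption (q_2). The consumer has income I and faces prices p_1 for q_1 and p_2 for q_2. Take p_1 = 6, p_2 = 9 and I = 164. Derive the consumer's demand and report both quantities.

From the CES first-order condition, (q_2/q_1)^(0.5) = p_1/p_2.
Solve for the ratio: q_2/q_1 = [p_1/p_2]^(2).
Substitute q_2 = (q_2/q_1)·q_1 into the budget: q_1* = I/(p_1 + p_2·(q_2/q_1)).
Numerically q_2/q_1 = 0.444444, so q_1* = 164/(6 + 9·0.444444) = 16.4 and q_2* = 0.444444·16.4 = 7.2889.

q_1* = 16.4, q_2* = 7.2889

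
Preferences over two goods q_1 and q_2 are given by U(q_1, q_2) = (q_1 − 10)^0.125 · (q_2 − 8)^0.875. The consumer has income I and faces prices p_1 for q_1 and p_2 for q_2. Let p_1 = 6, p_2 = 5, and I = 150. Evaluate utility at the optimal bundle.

Let q_1' = q_1−10, q_2' = q_2−8. MRS = (1/7)·q_2'/q_1' = p_1/p_2.
Substituting into the budget: q_1* = 10 + 0.125·(I − 10·p_1 − 8·p_2)/p_1, and q_2* = 8 + 0.875·(…)/p_2.
Discretionary income = 150 − 10·6 − 8·5 = 50; q_1* = 10 + 0.125·50/6 = 11.0417; q_2* = 8 + 0.875·50/5 = 16.75.
Utility at the optimum: U(11.0417, 16.75) = 6.7061.

V = 6.7061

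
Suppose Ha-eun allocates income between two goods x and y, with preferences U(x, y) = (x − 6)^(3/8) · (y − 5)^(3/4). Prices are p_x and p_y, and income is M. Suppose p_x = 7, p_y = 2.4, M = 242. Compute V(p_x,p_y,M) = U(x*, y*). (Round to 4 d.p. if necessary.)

MRS = (1/2)·(y−5)/(x−6). Tangency with p_x/p_y gives y−5 = 2·(p_x/p_y)·(x−6).
After buying the subsistence bundle (6, 5), a share 1/3 of the remaining income goes to x: x* = 6 + 1/3·(M − 6p_x − 5p_y)/p_x.
Discretionary income = 242 − 6·7 − 5·2.4 = 188; x* = 6 + 1/3·188/7 = 14.9524; y* = 5 + 2/3·188/2.4 = 57.2222.
Utility at the optimum: U(14.9524, 57.2222) = 44.1945.

V = 44.1945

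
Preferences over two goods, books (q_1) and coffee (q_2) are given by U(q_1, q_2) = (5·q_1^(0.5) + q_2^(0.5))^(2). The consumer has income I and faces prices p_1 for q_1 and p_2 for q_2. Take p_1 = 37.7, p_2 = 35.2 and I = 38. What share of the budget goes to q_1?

From the CES first-order condition, 5·(q_2/q_1)^(0.5) = p_1/p_2.
Solve for the ratio: q_2/q_1 = [(1/5)·p_1/p_2]^(2).
Substitute q_2 = (q_2/q_1)·q_1 into the budget: q_1* = I/(p_1 + p_2·(q_2/q_1)).
Numerically q_2/q_1 = 0.045884, so q_1* = 38/(37.7 + 35.2·0.045884) = 0.9665 and q_2* = 0.045884·0.9665 = 0.0443.
Expenditure on q_1: 37.7·0.9665 = 36.4389; share = 0.9589.

share on q_1 = 0.9589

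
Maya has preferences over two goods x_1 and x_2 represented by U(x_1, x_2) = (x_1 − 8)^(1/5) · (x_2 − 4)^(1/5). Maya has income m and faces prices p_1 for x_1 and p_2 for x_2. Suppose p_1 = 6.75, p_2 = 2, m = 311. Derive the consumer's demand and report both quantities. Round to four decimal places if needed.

x_1* = 26.4444, x_2* = 66.25

After buying the subsistence bundle (8, 4), a share 0.5 of the remaining income goes to x_1: x_1* = 8 + 0.5·(m − 8p_1 − 4p_2)/p_1.
Discretionary income = 311 − 8·6.75 − 4·2 = 249; x_1* = 8 + 0.5·249/6.75 = 26.4444; x_2* = 4 + 0.5·249/2 = 66.25.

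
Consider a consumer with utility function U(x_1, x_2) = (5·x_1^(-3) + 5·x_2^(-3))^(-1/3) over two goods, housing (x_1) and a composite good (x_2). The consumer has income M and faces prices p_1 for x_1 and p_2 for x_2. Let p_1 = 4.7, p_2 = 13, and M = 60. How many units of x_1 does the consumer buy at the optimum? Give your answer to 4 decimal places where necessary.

MRS = MU_x_1/MU_x_2 = (x_2/x_1)^(4). Set equal to p_1/p_2.
Solve for the ratio: x_2/x_1 = [p_1/p_2]^(0.25).
With the ratio pinned down, the budget gives x_1* = M/(p_1 + p_2·(x_2/x_1)) and x_2* = (x_2/x_1)·x_1*.
Numerically x_2/x_1 = 0.775423, so x_1* = 60/(4.7 + 13·0.775423) = 4.0594.

x_1* = 4.0594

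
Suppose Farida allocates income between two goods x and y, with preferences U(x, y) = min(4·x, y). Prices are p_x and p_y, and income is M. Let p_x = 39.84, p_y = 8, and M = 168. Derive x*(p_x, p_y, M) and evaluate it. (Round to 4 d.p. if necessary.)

Demand: x*(p_x,p_y,M) = M/(p_x + 4·p_y), y* = 4·M/(p_x + 4·p_y).
Here 39.84 + 4·8 = 71.84, giving x* = 2.3385.

x* = 2.3385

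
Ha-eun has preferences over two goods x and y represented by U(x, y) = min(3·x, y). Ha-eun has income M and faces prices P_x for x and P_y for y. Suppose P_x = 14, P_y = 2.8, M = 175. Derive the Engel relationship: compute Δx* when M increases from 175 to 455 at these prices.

Δx* = 12.5

Leontief preferences: the optimum is at the kink where x/1 = y/3, i.e. y = 3·x.
Budget: P_x·x + P_y·3·x = M, so (P_x + 3·P_y)·x = M.
Demand: x*(P_x,P_y,M) = M/(P_x + 3·P_y), y* = 3·M/(P_x + 3·P_y).
Here 14 + 3·2.8 = 22.4, giving x* = 7.8125.
At M' = 455: x* = 20.3125. Change: 20.3125 − 7.8125 = 12.5.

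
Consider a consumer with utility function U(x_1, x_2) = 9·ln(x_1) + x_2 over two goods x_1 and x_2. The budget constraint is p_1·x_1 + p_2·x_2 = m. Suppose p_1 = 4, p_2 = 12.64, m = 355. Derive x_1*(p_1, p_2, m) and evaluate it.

x_1* = 28.44

MU_x_1 = 9/x_1, MU_x_2 = 1. Tangency: 9/x_1 = p_1/p_2.
So x_1*(p_1,p_2) = 9·p_2/p_1, independent of income; and x_2* = (m − 9·p_2)/p_2.
At the given prices: x_1* = 9·12.64/4 = 28.44.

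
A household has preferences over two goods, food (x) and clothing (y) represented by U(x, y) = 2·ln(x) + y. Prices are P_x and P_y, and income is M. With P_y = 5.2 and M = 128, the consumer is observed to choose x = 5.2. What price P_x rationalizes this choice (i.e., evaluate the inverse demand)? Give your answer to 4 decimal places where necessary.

MU_x = 2/x, MU_y = 1. Tangency: 2/x = P_x/P_y.
So x*(P_x,P_y) = 2·P_y/P_x, independent of income; and y* = (M − 2·P_y)/P_y.
Set x* = 5.2 in the demand function and solve for P_x: P_x = 2.

P_x = 2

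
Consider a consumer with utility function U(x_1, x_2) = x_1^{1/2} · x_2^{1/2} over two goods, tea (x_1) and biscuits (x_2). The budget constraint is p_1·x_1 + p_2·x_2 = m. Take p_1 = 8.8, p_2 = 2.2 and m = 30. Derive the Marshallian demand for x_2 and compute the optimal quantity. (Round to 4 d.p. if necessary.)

x_2* = 6.8182

MU_x_1/MU_x_2 = (0.5·x_2)/(0.5·x_1); tangency sets this equal to p_1/p_2.
Rearranging, p_2·x_2 = p_1·x_1. Substituting into the budget gives p_1·x_1·(1 + 1) = m.
Demand: x_1*(p_1,p_2,m) = 0.5·m/p_1 and x_2* = 0.5·m/p_2.
At p_1=8.8, p_2=2.2, m=30: x_2* = 0.5·30/2.2 = 6.8182.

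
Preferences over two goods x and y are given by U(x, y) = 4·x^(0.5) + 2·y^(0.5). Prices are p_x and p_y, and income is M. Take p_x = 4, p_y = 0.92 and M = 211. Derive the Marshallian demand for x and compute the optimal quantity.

MRS = MU_x/MU_y = 2·(y/x)^(0.5). Set equal to p_x/p_y.
Hence y/x = ((1/2)·p_x/p_y)^(1/(0.5)), i.e. raised to the 2 power.
With the ratio pinned down, the budget gives x* = M/(p_x + p_y·(y/x)) and y* = (y/x)·x*.
Numerically y/x = 4.725898, so x* = 211/(4 + 0.92·4.725898) = 25.276.

x* = 25.276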